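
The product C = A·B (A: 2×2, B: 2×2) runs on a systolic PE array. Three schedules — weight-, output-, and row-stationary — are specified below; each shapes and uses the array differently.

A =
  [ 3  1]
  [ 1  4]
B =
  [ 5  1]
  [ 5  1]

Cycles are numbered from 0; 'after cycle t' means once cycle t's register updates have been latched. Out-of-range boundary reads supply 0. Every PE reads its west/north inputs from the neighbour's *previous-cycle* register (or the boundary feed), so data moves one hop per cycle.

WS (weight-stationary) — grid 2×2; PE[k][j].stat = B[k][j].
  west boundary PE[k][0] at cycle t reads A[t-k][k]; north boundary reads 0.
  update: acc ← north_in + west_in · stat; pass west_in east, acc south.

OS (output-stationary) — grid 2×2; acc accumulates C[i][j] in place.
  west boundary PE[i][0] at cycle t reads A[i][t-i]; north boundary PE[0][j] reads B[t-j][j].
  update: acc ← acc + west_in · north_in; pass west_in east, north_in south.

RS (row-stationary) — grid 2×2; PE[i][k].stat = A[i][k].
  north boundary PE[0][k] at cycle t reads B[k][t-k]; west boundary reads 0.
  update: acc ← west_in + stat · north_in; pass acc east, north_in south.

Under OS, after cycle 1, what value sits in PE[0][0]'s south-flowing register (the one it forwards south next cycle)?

register = 5

Tracing OS — 2×2 array, target PE[0][0]:
  after 0 — PE[0][0] acc=15, pass-E 3, pass-S 5
  after 1 — PE[0][0] acc=20, pass-E 1, pass-S 5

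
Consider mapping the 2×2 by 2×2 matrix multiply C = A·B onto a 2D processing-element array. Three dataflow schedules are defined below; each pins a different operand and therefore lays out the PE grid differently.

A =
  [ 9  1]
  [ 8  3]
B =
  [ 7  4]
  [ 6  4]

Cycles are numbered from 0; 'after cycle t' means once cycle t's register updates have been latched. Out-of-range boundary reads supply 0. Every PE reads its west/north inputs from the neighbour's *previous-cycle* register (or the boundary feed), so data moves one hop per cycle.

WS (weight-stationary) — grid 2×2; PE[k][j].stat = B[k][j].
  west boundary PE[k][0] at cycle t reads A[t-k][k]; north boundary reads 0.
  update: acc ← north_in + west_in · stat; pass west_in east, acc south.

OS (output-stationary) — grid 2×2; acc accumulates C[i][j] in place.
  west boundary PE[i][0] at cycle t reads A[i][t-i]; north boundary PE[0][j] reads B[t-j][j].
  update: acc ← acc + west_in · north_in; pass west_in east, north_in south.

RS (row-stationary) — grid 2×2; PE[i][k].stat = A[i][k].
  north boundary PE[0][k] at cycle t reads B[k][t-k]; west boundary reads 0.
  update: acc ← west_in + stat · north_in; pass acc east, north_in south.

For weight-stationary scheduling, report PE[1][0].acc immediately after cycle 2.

WS (2×2). Following PE[1][0] plus its west/north inputs:
  after 0 — PE[0][0] acc=63, pass-E 9, pass-S 63
  after 0 — PE[1][0] acc=0, pass-E 0, pass-S 0
  after 1 — PE[0][0] acc=56, pass-E 8, pass-S 56
  after 1 — PE[1][0] acc=69, pass-E 1, pass-S 69
  after 2 — PE[0][0] acc=0, pass-E 0, pass-S 0
  after 2 — PE[1][0] acc=74, pass-E 3, pass-S 74

PE[1][0].acc = 74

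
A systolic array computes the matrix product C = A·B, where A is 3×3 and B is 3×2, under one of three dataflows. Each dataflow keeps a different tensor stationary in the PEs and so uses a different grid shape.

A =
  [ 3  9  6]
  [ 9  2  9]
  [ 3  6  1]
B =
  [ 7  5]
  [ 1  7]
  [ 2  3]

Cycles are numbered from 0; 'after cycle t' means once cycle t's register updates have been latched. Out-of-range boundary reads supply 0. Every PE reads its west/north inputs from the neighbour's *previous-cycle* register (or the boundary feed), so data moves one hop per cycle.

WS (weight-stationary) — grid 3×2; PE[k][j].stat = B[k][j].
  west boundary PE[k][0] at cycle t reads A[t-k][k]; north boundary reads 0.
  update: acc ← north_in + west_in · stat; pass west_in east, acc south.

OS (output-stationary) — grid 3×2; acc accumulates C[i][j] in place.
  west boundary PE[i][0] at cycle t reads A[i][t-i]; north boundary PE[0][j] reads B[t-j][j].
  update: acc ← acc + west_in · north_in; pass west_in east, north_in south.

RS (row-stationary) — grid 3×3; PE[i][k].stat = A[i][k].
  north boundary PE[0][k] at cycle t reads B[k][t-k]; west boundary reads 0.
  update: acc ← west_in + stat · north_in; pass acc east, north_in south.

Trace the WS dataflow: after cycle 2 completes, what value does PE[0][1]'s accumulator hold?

PE[0][1].acc = 45

WS on a 3×2 grid — tracing PE[0][1] and its feeders:
  step 0 · PE0,0: acc=21; fwd→3 fwd↓21
  step 0 · PE0,1: acc=0; fwd→0 fwd↓0
  step 1 · PE0,0: acc=63; fwd→9 fwd↓63
  step 1 · PE0,1: acc=15; fwd→3 fwd↓15
  step 2 · PE0,0: acc=21; fwd→3 fwd↓21
  step 2 · PE0,1: acc=45; fwd→9 fwd↓45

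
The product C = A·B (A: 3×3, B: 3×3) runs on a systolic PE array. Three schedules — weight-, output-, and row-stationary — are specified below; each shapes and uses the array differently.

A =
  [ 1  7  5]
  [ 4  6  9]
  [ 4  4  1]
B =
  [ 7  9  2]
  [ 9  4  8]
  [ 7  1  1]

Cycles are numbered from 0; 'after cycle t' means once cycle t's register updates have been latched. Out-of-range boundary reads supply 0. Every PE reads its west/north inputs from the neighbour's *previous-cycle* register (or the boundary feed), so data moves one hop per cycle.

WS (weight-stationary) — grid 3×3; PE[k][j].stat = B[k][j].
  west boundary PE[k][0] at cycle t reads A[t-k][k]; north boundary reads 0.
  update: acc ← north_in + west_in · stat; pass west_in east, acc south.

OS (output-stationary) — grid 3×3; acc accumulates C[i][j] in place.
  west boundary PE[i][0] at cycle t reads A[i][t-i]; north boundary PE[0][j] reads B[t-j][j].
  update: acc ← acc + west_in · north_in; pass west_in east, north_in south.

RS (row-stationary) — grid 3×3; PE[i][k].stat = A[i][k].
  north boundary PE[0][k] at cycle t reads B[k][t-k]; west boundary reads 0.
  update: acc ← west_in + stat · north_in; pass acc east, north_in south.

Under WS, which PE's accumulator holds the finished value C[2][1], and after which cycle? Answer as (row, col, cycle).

WS — PE[2][1] is where C[2][1] collects:
  cycle 0: PE[2][1] → acc 0, east 0, south 0
  cycle 1: PE[2][1] → acc 0, east 0, south 0
  cycle 2: PE[2][1] → acc 0, east 0, south 0
  cycle 3: PE[2][1] → acc 42, east 5, south 42
  cycle 4: PE[2][1] → acc 69, east 9, south 69
  cycle 5: PE[2][1] → acc 53, east 1, south 53

(row, col, cycle) = (2, 1, 5)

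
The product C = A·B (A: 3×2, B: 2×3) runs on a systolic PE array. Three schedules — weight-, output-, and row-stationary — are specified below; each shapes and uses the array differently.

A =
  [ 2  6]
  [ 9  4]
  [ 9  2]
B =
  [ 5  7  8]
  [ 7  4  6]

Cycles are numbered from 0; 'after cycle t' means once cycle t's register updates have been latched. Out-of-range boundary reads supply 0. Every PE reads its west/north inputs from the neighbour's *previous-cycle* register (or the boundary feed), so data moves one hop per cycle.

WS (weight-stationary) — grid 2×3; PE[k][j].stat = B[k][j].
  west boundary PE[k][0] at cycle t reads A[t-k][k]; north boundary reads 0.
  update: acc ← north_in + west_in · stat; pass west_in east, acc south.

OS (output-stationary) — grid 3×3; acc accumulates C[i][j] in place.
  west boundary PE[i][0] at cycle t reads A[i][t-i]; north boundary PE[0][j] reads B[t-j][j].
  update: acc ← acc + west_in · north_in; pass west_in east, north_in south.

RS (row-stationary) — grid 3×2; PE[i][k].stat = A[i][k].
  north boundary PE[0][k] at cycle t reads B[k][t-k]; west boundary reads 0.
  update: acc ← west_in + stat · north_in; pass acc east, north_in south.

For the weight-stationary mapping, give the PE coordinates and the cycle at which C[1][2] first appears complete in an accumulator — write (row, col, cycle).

Under WS, C[1][2] lands at PE[1][2]:
  [0] (1,2) acc=0 (h:0 v:0)
  [1] (1,2) acc=0 (h:0 v:0)
  [2] (1,2) acc=0 (h:0 v:0)
  [3] (1,2) acc=52 (h:6 v:52)
  [4] (1,2) acc=96 (h:4 v:96)

(row, col, cycle) = (1, 2, 4)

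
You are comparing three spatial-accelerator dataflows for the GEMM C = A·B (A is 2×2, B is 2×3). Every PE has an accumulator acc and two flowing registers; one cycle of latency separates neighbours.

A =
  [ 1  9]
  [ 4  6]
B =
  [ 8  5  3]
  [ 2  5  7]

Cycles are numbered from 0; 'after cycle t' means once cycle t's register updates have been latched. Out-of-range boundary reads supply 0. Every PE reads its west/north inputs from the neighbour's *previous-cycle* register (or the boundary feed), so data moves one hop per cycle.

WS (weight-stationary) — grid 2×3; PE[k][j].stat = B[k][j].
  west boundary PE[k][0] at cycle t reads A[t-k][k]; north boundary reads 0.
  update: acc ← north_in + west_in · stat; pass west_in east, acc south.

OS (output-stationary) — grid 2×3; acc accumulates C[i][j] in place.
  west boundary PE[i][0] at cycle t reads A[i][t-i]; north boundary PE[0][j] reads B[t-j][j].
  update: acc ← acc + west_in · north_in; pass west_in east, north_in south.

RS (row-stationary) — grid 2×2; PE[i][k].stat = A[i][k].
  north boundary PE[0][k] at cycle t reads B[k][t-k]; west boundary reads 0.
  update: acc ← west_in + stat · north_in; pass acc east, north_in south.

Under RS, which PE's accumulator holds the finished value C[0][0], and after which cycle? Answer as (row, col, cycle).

(row, col, cycle) = (0, 1, 1)

RS — PE[0][1] is where C[0][0] collects:
  t=0 PE[0][1]: acc=0 h=0 v=0
  t=1 PE[0][1]: acc=26 h=26 v=2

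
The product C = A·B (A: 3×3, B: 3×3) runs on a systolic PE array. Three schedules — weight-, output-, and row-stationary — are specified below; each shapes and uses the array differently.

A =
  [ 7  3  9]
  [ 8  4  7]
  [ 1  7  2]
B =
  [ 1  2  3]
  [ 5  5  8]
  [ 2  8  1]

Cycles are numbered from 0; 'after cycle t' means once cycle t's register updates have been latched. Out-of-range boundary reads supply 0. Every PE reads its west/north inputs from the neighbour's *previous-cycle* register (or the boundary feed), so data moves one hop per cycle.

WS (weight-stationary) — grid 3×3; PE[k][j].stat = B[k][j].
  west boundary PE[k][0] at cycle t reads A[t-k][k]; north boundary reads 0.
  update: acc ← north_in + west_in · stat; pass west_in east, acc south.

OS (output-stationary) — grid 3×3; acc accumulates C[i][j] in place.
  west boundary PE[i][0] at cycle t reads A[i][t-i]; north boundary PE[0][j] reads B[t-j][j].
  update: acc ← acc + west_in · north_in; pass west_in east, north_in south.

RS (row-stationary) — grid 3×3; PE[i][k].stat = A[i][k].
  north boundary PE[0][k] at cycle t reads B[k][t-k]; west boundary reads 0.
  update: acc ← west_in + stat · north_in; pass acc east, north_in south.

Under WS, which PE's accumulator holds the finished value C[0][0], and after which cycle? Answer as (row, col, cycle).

Under WS, C[0][0] lands at PE[2][0]:
  t=0 PE[2][0]: acc=0 h=0 v=0
  t=1 PE[2][0]: acc=0 h=0 v=0
  t=2 PE[2][0]: acc=40 h=9 v=40

(row, col, cycle) = (2, 0, 2)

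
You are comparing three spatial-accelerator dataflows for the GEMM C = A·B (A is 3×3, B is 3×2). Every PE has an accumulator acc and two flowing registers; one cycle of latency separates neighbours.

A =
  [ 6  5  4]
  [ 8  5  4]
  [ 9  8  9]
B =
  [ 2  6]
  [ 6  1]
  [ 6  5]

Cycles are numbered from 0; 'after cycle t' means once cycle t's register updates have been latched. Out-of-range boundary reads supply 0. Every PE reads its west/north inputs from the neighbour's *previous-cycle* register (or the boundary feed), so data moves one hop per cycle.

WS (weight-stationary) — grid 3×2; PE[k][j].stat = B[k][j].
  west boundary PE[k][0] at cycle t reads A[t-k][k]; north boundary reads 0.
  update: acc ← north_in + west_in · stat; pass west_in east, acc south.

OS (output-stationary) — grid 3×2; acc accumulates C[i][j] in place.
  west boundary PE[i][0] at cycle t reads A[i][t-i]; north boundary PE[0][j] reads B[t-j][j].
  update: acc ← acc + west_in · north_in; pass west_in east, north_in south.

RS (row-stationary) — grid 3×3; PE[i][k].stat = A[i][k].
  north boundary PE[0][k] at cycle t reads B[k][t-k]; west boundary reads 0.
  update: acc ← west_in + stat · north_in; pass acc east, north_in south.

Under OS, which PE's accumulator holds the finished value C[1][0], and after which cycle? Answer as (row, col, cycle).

Under OS, C[1][0] lands at PE[1][0]:
  [0] (1,0) acc=0 (h:0 v:0)
  [1] (1,0) acc=16 (h:8 v:2)
  [2] (1,0) acc=46 (h:5 v:6)
  [3] (1,0) acc=70 (h:4 v:6)

(row, col, cycle) = (1, 0, 3)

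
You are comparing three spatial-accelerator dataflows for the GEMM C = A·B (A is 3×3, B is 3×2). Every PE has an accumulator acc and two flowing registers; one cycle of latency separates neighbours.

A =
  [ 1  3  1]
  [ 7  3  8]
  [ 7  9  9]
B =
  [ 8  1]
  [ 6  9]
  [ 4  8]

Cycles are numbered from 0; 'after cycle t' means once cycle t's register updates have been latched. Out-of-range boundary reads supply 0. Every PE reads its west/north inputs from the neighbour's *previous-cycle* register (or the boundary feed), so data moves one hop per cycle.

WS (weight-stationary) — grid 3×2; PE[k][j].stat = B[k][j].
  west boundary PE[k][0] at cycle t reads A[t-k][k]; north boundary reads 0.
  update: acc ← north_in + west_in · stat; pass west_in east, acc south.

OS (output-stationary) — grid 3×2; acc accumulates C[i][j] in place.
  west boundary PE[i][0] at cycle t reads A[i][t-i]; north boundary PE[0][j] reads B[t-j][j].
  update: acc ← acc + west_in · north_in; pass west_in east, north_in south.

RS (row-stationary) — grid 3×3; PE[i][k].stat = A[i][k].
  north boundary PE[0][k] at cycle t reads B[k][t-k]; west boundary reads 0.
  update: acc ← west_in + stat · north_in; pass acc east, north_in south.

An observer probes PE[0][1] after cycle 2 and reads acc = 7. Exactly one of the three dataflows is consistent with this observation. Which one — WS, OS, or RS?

Under WS (3×2), PE[0][1]:
  t=0 PE[0][1]: acc=0 h=0 v=0
  t=1 PE[0][1]: acc=1 h=1 v=1
  t=2 PE[0][1]: acc=7 h=7 v=7
Under OS (3×2), PE[0][1]:
  t=0 PE[0][1]: acc=0 h=0 v=0
  t=1 PE[0][1]: acc=1 h=1 v=1
  t=2 PE[0][1]: acc=28 h=3 v=9
Under RS (3×3), PE[0][1]:
  t=0 PE[0][1]: acc=0 h=0 v=0
  t=1 PE[0][1]: acc=26 h=26 v=6
  t=2 PE[0][1]: acc=28 h=28 v=9

dataflow = WS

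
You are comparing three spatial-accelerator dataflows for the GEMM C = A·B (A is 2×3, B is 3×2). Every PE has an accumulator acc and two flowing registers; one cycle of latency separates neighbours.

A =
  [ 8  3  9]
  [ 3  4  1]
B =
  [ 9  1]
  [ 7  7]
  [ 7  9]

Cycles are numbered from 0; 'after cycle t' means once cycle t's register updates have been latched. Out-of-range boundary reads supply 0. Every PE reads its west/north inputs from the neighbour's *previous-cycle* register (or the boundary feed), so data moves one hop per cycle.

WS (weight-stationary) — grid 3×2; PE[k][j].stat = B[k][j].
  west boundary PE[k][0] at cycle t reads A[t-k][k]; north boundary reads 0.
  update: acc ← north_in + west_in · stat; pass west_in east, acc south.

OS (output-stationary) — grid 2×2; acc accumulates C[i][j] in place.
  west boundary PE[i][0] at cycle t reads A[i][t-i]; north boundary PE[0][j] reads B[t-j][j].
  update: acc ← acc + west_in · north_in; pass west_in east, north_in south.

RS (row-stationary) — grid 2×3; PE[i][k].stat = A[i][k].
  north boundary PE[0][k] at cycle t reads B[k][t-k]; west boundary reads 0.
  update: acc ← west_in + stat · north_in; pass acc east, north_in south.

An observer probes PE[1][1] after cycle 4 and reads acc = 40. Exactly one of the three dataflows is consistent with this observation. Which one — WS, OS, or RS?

dataflow = OS

WS [3×2] PE[1][1] across cycles:
  [0] (1,1) acc=0 (h:0 v:0)
  [1] (1,1) acc=0 (h:0 v:0)
  [2] (1,1) acc=29 (h:3 v:29)
  [3] (1,1) acc=31 (h:4 v:31)
  [4] (1,1) acc=0 (h:0 v:0)
OS [2×2] PE[1][1] across cycles:
  [0] (1,1) acc=0 (h:0 v:0)
  [1] (1,1) acc=0 (h:0 v:0)
  [2] (1,1) acc=3 (h:3 v:1)
  [3] (1,1) acc=31 (h:4 v:7)
  [4] (1,1) acc=40 (h:1 v:9)
RS [2×3] PE[1][1] across cycles:
  [0] (1,1) acc=0 (h:0 v:0)
  [1] (1,1) acc=0 (h:0 v:0)
  [2] (1,1) acc=55 (h:55 v:7)
  [3] (1,1) acc=31 (h:31 v:7)
  [4] (1,1) acc=0 (h:0 v:0)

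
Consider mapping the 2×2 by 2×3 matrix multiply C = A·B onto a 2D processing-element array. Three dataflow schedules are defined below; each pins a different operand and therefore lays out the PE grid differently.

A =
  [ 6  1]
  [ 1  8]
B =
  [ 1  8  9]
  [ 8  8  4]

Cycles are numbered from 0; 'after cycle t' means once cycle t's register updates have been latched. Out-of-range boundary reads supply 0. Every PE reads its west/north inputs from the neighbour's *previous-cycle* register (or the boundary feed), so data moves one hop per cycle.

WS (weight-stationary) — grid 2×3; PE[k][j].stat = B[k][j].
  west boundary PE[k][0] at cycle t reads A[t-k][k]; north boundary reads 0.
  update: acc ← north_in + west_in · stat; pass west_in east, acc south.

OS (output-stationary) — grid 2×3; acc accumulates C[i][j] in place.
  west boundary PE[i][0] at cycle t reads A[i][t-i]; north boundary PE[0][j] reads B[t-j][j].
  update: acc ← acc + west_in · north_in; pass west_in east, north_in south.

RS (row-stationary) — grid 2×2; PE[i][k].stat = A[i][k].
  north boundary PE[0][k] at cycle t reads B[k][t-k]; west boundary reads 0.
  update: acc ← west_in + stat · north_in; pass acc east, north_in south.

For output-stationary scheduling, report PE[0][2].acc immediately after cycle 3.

PE[0][2].acc = 58

OS (2×3). Following PE[0][2] plus its west/north inputs:
  0: (0,1).acc=0  regs=<0,0>
  0: (0,2).acc=0  regs=<0,0>
  1: (0,1).acc=48  regs=<6,8>
  1: (0,2).acc=0  regs=<0,0>
  2: (0,1).acc=56  regs=<1,8>
  2: (0,2).acc=54  regs=<6,9>
  3: (0,1).acc=56  regs=<0,0>
  3: (0,2).acc=58  regs=<1,4>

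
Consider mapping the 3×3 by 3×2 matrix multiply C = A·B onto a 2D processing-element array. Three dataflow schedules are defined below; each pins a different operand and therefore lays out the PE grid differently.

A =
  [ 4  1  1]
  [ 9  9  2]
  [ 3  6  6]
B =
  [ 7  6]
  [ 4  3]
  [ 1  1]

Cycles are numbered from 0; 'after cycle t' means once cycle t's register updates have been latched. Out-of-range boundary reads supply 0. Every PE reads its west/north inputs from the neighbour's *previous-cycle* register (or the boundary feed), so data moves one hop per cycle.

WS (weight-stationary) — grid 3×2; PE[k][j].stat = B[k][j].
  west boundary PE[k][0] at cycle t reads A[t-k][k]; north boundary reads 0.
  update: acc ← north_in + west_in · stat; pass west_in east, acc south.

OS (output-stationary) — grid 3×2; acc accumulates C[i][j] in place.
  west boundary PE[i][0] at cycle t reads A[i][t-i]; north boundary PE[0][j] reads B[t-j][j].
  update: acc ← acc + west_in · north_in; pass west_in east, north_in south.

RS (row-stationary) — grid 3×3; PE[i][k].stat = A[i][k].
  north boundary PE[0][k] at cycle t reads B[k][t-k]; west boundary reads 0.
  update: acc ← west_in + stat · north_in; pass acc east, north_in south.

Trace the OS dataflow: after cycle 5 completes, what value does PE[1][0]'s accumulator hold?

PE[1][0].acc = 101

OS 3×2: PE[1][0] cycle-by-cycle (with neighbour feeds):
  after 0 — PE[0][0] acc=28, pass-E 4, pass-S 7
  after 0 — PE[1][0] acc=0, pass-E 0, pass-S 0
  after 1 — PE[0][0] acc=32, pass-E 1, pass-S 4
  after 1 — PE[1][0] acc=63, pass-E 9, pass-S 7
  after 2 — PE[0][0] acc=33, pass-E 1, pass-S 1
  after 2 — PE[1][0] acc=99, pass-E 9, pass-S 4
  after 3 — PE[0][0] acc=33, pass-E 0, pass-S 0
  after 3 — PE[1][0] acc=101, pass-E 2, pass-S 1
  after 4 — PE[0][0] acc=33, pass-E 0, pass-S 0
  after 4 — PE[1][0] acc=101, pass-E 0, pass-S 0
  after 5 — PE[0][0] acc=33, pass-E 0, pass-S 0
  after 5 — PE[1][0] acc=101, pass-E 0, pass-S 0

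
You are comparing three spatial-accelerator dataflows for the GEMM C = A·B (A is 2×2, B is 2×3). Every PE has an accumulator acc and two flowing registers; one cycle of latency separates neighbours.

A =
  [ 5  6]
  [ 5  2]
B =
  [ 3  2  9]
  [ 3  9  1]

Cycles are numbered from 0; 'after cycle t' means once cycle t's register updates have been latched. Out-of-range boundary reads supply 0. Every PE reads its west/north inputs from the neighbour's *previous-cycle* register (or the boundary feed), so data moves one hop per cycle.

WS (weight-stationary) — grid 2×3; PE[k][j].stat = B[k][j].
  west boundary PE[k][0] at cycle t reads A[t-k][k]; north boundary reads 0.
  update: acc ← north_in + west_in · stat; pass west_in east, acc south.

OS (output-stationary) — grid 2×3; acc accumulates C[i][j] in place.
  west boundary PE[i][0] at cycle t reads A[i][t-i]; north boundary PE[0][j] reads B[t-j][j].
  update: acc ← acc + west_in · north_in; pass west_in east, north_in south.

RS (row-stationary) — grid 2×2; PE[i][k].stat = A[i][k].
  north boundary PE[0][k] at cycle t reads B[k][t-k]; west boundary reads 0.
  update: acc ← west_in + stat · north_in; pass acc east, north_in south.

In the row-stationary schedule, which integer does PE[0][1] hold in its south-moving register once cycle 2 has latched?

Tracing RS — 2×2 array, target PE[0][1]:
  0: (0,0).acc=15  regs=<15,3>
  0: (0,1).acc=0  regs=<0,0>
  1: (0,0).acc=10  regs=<10,2>
  1: (0,1).acc=33  regs=<33,3>
  2: (0,0).acc=45  regs=<45,9>
  2: (0,1).acc=64  regs=<64,9>

register = 9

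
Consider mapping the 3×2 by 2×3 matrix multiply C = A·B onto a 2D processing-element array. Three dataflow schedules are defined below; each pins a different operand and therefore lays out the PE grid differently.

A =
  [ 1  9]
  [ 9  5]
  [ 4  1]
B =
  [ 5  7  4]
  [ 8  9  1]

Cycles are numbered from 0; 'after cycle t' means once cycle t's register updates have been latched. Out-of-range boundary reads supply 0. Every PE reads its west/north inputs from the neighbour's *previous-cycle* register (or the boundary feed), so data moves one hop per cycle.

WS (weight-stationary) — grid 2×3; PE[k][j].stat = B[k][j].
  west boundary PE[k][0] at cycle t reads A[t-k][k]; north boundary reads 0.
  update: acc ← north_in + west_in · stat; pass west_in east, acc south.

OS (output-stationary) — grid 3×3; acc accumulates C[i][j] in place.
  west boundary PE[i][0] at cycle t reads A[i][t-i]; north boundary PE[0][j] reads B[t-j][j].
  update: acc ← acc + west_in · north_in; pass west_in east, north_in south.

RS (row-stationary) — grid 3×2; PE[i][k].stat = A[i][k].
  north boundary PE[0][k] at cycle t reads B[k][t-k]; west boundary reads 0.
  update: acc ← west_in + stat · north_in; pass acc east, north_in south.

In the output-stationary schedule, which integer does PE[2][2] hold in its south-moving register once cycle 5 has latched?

register = 1

OS 3×3: PE[2][2] cycle-by-cycle (with neighbour feeds):
  cycle 0: PE[1][2] → acc 0, east 0, south 0
  cycle 0: PE[2][1] → acc 0, east 0, south 0
  cycle 0: PE[2][2] → acc 0, east 0, south 0
  cycle 1: PE[1][2] → acc 0, east 0, south 0
  cycle 1: PE[2][1] → acc 0, east 0, south 0
  cycle 1: PE[2][2] → acc 0, east 0, south 0
  cycle 2: PE[1][2] → acc 0, east 0, south 0
  cycle 2: PE[2][1] → acc 0, east 0, south 0
  cycle 2: PE[2][2] → acc 0, east 0, south 0
  cycle 3: PE[1][2] → acc 36, east 9, south 4
  cycle 3: PE[2][1] → acc 28, east 4, south 7
  cycle 3: PE[2][2] → acc 0, east 0, south 0
  cycle 4: PE[1][2] → acc 41, east 5, south 1
  cycle 4: PE[2][1] → acc 37, east 1, south 9
  cycle 4: PE[2][2] → acc 16, east 4, south 4
  cycle 5: PE[1][2] → acc 41, east 0, south 0
  cycle 5: PE[2][1] → acc 37, east 0, south 0
  cycle 5: PE[2][2] → acc 17, east 1, south 1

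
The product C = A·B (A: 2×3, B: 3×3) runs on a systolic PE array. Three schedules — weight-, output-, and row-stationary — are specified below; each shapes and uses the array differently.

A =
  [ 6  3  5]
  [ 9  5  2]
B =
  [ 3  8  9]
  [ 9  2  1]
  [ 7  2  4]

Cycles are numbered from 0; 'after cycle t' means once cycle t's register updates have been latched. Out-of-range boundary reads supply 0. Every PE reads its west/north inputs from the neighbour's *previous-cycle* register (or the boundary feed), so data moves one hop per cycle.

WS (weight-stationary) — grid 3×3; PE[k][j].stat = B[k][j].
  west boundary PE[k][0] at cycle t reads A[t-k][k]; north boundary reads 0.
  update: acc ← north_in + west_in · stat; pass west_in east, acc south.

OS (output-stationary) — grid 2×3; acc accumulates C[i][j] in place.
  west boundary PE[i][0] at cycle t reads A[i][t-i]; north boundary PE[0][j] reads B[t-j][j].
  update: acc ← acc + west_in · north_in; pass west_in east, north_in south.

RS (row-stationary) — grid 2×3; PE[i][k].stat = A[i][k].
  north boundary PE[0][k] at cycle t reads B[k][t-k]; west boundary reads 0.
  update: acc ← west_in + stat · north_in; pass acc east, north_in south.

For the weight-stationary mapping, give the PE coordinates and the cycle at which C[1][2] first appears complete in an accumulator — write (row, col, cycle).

(row, col, cycle) = (2, 2, 5)

Under WS, C[1][2] lands at PE[2][2]:
  c0 r2c2: 0 / 0 / 0
  c1 r2c2: 0 / 0 / 0
  c2 r2c2: 0 / 0 / 0
  c3 r2c2: 0 / 0 / 0
  c4 r2c2: 77 / 5 / 77
  c5 r2c2: 94 / 2 / 94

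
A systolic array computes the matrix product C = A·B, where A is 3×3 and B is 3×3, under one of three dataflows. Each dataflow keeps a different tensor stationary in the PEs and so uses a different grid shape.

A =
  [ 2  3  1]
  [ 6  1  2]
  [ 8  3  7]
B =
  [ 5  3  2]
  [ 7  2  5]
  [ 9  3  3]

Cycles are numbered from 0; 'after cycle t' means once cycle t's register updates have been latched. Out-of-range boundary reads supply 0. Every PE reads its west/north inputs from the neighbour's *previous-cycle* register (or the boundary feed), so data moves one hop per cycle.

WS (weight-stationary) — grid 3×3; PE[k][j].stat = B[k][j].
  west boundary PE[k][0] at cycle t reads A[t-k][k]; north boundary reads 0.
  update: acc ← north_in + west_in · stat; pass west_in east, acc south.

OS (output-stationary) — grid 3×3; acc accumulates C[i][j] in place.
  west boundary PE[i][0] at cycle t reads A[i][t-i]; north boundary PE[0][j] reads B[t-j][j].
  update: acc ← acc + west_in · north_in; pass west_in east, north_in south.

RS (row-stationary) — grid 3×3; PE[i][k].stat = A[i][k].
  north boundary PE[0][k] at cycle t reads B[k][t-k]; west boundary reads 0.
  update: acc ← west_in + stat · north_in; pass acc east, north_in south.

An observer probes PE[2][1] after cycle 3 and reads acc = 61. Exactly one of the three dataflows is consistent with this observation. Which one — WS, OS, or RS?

dataflow = RS

WS (3×3 grid), PE[2][1]:
  t=0 PE[2][1]: acc=0 h=0 v=0
  t=1 PE[2][1]: acc=0 h=0 v=0
  t=2 PE[2][1]: acc=0 h=0 v=0
  t=3 PE[2][1]: acc=15 h=1 v=15
OS (3×3 grid), PE[2][1]:
  t=0 PE[2][1]: acc=0 h=0 v=0
  t=1 PE[2][1]: acc=0 h=0 v=0
  t=2 PE[2][1]: acc=0 h=0 v=0
  t=3 PE[2][1]: acc=24 h=8 v=3
RS (3×3 grid), PE[2][1]:
  t=0 PE[2][1]: acc=0 h=0 v=0
  t=1 PE[2][1]: acc=0 h=0 v=0
  t=2 PE[2][1]: acc=0 h=0 v=0
  t=3 PE[2][1]: acc=61 h=61 v=7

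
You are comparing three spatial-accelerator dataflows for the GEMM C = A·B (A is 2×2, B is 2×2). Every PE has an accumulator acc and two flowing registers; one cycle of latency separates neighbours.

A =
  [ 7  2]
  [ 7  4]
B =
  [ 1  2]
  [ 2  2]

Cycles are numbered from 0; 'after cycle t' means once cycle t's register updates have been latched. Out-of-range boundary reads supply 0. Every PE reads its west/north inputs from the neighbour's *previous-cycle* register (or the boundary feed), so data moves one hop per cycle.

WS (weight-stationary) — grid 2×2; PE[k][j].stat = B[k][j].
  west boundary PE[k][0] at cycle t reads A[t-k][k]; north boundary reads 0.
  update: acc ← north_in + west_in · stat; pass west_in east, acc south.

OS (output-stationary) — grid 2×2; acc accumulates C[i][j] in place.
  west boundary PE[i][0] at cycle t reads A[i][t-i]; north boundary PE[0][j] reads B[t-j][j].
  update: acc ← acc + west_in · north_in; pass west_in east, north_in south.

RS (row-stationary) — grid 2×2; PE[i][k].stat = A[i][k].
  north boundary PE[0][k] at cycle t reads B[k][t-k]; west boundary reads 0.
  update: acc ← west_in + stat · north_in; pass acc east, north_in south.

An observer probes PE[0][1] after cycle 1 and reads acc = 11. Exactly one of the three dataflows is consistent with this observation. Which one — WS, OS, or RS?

dataflow = RS

WS (2×2 grid), PE[0][1]:
  @0  [0,1]  acc 0  |  →0  ↓0
  @1  [0,1]  acc 14  |  →7  ↓14
OS (2×2 grid), PE[0][1]:
  @0  [0,1]  acc 0  |  →0  ↓0
  @1  [0,1]  acc 14  |  →7  ↓2
RS (2×2 grid), PE[0][1]:
  @0  [0,1]  acc 0  |  →0  ↓0
  @1  [0,1]  acc 11  |  →11  ↓2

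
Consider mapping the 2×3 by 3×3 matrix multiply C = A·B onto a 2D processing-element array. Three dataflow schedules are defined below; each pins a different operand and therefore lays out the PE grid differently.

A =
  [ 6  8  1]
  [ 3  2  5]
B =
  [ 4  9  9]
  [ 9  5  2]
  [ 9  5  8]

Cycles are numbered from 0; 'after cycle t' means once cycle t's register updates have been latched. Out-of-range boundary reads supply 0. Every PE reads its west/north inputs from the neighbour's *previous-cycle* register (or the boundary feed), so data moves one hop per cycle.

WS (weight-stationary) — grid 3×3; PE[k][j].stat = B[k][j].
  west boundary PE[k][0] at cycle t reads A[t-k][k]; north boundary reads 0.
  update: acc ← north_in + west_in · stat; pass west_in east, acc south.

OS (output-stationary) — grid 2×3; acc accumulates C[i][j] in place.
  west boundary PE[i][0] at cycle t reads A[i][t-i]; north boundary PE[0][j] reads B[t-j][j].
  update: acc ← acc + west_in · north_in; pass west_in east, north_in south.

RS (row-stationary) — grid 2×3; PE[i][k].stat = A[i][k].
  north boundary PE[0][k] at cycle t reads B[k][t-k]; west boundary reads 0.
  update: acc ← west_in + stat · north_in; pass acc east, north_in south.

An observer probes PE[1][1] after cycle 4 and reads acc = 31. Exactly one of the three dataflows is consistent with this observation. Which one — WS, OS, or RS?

WS (3×3 grid), PE[1][1]:
  0: (1,1).acc=0  regs=<0,0>
  1: (1,1).acc=0  regs=<0,0>
  2: (1,1).acc=94  regs=<8,94>
  3: (1,1).acc=37  regs=<2,37>
  4: (1,1).acc=0  regs=<0,0>
OS (2×3 grid), PE[1][1]:
  0: (1,1).acc=0  regs=<0,0>
  1: (1,1).acc=0  regs=<0,0>
  2: (1,1).acc=27  regs=<3,9>
  3: (1,1).acc=37  regs=<2,5>
  4: (1,1).acc=62  regs=<5,5>
RS (2×3 grid), PE[1][1]:
  0: (1,1).acc=0  regs=<0,0>
  1: (1,1).acc=0  regs=<0,0>
  2: (1,1).acc=30  regs=<30,9>
  3: (1,1).acc=37  regs=<37,5>
  4: (1,1).acc=31  regs=<31,2>

dataflow = RS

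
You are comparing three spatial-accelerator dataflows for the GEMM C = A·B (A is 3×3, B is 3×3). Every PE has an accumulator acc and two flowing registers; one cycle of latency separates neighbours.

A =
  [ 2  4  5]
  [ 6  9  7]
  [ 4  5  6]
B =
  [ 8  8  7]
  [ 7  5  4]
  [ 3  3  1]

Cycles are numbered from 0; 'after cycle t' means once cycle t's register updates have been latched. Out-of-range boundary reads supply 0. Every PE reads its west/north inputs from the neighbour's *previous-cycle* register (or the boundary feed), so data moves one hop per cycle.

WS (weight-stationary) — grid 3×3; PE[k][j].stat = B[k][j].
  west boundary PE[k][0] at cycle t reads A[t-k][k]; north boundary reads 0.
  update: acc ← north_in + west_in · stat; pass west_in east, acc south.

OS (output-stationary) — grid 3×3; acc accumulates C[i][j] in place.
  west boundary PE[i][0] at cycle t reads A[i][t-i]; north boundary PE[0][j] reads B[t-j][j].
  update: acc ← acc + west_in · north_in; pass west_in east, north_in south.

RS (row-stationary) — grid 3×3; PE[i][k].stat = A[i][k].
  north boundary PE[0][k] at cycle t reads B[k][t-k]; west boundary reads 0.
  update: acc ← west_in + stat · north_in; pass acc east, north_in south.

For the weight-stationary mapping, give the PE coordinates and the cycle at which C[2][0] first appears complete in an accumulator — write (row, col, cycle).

(row, col, cycle) = (2, 0, 4)

Under WS, C[2][0] lands at PE[2][0]:
  step 0 · PE2,0: acc=0; fwd→0 fwd↓0
  step 1 · PE2,0: acc=0; fwd→0 fwd↓0
  step 2 · PE2,0: acc=59; fwd→5 fwd↓59
  step 3 · PE2,0: acc=132; fwd→7 fwd↓132
  step 4 · PE2,0: acc=85; fwd→6 fwd↓85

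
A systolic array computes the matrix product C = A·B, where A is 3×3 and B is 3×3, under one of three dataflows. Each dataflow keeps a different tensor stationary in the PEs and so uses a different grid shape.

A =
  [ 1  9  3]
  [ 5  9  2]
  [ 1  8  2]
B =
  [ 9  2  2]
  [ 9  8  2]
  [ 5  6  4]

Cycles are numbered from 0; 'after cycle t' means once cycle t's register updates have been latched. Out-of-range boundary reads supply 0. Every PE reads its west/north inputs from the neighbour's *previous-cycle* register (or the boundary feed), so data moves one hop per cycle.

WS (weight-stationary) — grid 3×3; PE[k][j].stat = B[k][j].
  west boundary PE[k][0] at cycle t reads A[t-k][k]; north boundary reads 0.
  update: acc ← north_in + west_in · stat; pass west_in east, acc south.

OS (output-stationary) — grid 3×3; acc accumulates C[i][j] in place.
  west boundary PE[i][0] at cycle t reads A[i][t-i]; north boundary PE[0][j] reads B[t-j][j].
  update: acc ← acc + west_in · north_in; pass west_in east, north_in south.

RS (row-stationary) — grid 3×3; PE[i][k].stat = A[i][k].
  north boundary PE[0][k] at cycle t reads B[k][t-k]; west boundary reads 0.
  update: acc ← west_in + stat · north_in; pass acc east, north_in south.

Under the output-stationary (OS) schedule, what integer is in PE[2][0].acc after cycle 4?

OS (3×3). Following PE[2][0] plus its west/north inputs:
  [0] (1,0) acc=0 (h:0 v:0)
  [0] (2,0) acc=0 (h:0 v:0)
  [1] (1,0) acc=45 (h:5 v:9)
  [1] (2,0) acc=0 (h:0 v:0)
  [2] (1,0) acc=126 (h:9 v:9)
  [2] (2,0) acc=9 (h:1 v:9)
  [3] (1,0) acc=136 (h:2 v:5)
  [3] (2,0) acc=81 (h:8 v:9)
  [4] (1,0) acc=136 (h:0 v:0)
  [4] (2,0) acc=91 (h:2 v:5)

PE[2][0].acc = 91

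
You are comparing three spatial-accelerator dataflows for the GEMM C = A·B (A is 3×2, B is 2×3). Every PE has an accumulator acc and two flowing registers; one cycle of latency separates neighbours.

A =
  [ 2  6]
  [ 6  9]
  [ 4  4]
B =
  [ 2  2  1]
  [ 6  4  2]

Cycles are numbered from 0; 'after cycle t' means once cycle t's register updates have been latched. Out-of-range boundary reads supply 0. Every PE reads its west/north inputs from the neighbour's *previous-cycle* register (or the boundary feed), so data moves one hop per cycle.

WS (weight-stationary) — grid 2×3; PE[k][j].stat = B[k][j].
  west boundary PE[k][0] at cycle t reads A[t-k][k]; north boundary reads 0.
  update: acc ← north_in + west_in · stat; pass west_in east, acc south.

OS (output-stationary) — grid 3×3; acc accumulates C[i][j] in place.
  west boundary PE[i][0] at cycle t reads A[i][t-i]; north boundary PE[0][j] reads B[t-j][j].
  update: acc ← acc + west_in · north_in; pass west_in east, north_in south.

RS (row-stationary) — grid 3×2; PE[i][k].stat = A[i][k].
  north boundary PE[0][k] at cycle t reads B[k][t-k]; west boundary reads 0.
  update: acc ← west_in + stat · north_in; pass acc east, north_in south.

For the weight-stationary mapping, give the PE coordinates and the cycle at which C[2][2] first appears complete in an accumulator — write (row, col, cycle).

(row, col, cycle) = (1, 2, 5)

WS — PE[1][2] is where C[2][2] collects:
  after 0 — PE[1][2] acc=0, pass-E 0, pass-S 0
  after 1 — PE[1][2] acc=0, pass-E 0, pass-S 0
  after 2 — PE[1][2] acc=0, pass-E 0, pass-S 0
  after 3 — PE[1][2] acc=14, pass-E 6, pass-S 14
  after 4 — PE[1][2] acc=24, pass-E 9, pass-S 24
  after 5 — PE[1][2] acc=12, pass-E 4, pass-S 12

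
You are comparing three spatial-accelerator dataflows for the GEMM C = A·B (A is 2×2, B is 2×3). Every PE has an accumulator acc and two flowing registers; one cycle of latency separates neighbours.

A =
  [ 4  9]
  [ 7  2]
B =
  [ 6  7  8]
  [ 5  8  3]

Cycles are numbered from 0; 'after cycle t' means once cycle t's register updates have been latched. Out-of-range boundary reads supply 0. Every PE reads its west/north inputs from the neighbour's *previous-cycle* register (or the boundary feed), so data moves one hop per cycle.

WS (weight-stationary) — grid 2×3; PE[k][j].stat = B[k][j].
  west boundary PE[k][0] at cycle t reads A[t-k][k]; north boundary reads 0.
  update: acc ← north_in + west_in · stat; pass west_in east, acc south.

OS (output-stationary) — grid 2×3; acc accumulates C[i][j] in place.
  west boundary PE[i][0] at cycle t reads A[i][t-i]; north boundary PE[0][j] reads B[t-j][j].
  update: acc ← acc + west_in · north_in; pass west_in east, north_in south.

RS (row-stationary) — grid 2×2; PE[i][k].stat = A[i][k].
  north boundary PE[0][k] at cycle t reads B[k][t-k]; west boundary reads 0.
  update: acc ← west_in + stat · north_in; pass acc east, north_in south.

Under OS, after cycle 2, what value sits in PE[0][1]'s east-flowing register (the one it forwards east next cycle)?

OS 2×3: PE[0][1] cycle-by-cycle (with neighbour feeds):
  c0 r0c0: 24 / 4 / 6
  c0 r0c1: 0 / 0 / 0
  c1 r0c0: 69 / 9 / 5
  c1 r0c1: 28 / 4 / 7
  c2 r0c0: 69 / 0 / 0
  c2 r0c1: 100 / 9 / 8

register = 9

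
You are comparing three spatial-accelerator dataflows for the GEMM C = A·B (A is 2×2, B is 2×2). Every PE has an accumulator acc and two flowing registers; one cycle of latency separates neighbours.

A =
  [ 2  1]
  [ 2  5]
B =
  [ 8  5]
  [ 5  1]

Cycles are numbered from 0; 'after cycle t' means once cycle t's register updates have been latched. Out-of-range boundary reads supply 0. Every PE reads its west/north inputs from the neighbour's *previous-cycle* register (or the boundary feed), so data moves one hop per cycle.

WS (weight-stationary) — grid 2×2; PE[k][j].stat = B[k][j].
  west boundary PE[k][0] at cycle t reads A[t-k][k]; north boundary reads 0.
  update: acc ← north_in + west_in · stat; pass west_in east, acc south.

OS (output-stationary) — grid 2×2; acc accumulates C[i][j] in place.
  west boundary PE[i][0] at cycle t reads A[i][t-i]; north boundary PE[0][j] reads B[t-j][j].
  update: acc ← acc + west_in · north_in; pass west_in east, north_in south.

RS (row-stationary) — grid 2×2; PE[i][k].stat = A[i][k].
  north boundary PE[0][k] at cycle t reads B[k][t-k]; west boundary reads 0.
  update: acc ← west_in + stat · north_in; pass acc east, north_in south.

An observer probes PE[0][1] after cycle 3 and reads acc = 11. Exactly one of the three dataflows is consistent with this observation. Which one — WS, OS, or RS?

Under WS (2×2), PE[0][1]:
  0: (0,1).acc=0  regs=<0,0>
  1: (0,1).acc=10  regs=<2,10>
  2: (0,1).acc=10  regs=<2,10>
  3: (0,1).acc=0  regs=<0,0>
Under OS (2×2), PE[0][1]:
  0: (0,1).acc=0  regs=<0,0>
  1: (0,1).acc=10  regs=<2,5>
  2: (0,1).acc=11  regs=<1,1>
  3: (0,1).acc=11  regs=<0,0>
Under RS (2×2), PE[0][1]:
  0: (0,1).acc=0  regs=<0,0>
  1: (0,1).acc=21  regs=<21,5>
  2: (0,1).acc=11  regs=<11,1>
  3: (0,1).acc=0  regs=<0,0>

dataflow = OS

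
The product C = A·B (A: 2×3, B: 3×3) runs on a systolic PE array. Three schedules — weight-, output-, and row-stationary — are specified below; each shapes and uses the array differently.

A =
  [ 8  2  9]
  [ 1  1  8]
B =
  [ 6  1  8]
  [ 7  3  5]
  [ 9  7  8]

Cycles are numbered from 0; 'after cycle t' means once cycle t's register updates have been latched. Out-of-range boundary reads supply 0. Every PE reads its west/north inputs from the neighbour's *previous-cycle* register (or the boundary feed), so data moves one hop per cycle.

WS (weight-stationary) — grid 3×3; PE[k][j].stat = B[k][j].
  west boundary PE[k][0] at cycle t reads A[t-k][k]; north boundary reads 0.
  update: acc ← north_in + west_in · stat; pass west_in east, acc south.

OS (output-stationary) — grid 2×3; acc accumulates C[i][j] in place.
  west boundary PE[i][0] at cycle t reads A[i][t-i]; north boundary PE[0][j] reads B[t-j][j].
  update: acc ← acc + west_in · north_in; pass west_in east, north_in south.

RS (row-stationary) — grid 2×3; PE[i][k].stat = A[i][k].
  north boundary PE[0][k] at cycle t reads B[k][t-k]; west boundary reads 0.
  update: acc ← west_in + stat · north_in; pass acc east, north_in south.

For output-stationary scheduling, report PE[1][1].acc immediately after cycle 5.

OS (2×3). Following PE[1][1] plus its west/north inputs:
  c0 r0c1: 0 / 0 / 0
  c0 r1c0: 0 / 0 / 0
  c0 r1c1: 0 / 0 / 0
  c1 r0c1: 8 / 8 / 1
  c1 r1c0: 6 / 1 / 6
  c1 r1c1: 0 / 0 / 0
  c2 r0c1: 14 / 2 / 3
  c2 r1c0: 13 / 1 / 7
  c2 r1c1: 1 / 1 / 1
  c3 r0c1: 77 / 9 / 7
  c3 r1c0: 85 / 8 / 9
  c3 r1c1: 4 / 1 / 3
  c4 r0c1: 77 / 0 / 0
  c4 r1c0: 85 / 0 / 0
  c4 r1c1: 60 / 8 / 7
  c5 r0c1: 77 / 0 / 0
  c5 r1c0: 85 / 0 / 0
  c5 r1c1: 60 / 0 / 0

PE[1][1].acc = 60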